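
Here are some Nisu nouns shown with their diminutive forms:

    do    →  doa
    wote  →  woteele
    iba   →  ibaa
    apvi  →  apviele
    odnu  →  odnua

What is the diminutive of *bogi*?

bogiele

The pattern is front/back vowel harmony: -ele when the last vowel of the stem is a front vowel (*wote*, *apvi*); -a when the last vowel of the stem is a back vowel (*do*, *iba*, *odnu*).
*bogi* — last vowel /i/ (a front vowel) → -ele → *bogiele*.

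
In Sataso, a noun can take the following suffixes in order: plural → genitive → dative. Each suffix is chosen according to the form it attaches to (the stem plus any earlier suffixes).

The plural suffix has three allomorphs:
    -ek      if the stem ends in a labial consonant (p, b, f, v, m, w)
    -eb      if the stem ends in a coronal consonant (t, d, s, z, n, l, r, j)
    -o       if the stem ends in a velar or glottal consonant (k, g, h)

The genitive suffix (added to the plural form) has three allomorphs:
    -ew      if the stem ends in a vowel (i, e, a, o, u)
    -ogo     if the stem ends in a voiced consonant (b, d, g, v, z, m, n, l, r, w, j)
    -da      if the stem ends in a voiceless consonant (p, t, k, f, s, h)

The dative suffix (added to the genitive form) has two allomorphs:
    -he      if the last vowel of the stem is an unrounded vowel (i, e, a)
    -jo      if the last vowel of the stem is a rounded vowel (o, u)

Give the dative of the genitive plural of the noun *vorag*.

voragoewhe

*vorag*: final consonant = /g/, velar/glottal → -o → *vorago*.
The final sound of the plural form *vorago* is /o/, which is a vowel, so the genitive suffix is -ew, giving *voragoew*.
The genitive form *voragoew* — last vowel /e/ (an unrounded vowel) → -he → *voragoewhe*.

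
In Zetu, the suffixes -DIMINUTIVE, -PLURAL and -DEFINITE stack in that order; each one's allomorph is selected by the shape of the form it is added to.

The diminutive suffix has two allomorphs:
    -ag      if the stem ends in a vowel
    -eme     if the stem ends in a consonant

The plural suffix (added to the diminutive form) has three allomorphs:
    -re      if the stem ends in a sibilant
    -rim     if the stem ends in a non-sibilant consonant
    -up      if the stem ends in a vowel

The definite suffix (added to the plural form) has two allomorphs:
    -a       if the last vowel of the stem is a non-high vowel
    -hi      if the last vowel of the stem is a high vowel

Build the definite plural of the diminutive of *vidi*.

vidiagrimhi

The final sound of *vidi* is /i/, which is a vowel, so the diminutive suffix is -ag, giving *vidiag*.
The final sound of the diminutive form *vidiag* is /g/, which is a non-sibilant consonant, so the plural suffix is -rim, giving *vidiagrim*.
The plural form *vidiagrim*: last vowel = /i/, a high vowel → -hi → *vidiagrimhi*.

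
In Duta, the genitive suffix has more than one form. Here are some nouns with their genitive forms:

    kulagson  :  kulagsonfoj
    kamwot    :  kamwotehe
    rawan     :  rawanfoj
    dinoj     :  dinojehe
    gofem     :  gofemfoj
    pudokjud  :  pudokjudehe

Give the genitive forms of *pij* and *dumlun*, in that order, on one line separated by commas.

pijehe, dumlunfoj

The pattern is nasality of the final consonant: -foj when the stem ends in a nasal (*kulagson*, *rawan*, *gofem*); -ehe when the stem ends in a non-nasal consonant (*kamwot*, *dinoj*, *pudokjud*).
*pij*: final consonant = /j/, non-nasal → -ehe → *pijehe*.
*dumlun*: final consonant = /n/, a nasal → -foj → *dumlunfoj*.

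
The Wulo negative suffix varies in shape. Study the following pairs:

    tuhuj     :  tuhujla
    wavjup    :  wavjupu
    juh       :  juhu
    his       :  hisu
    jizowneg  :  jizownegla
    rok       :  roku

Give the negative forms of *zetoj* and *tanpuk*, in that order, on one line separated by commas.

zetojla, tanpuku

The suffix is conditioned by the final consonant: -u when the stem ends in a voiceless consonant (*wavjup*, *juh*, *his*, *rok*); -la when the stem ends in a voiced consonant (*tuhuj*, *jizowneg*).
Since the final consonant of *zetoj* is /j/ (voiced), it takes -la, giving *zetojla*.
*tanpuk* — final consonant /k/ (voiceless) → -u → *tanpuku*.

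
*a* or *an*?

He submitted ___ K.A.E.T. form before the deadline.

a

The indefinite article is chosen by the initial *sound* of the following word, not its spelling.
The initialism *K.A.E.T.* is read letter by letter; the first letter, K, is pronounced /keɪ/, which begins with a consonant sound.
So the article is *a*: He submitted a K.A.E.T. form before the deadline.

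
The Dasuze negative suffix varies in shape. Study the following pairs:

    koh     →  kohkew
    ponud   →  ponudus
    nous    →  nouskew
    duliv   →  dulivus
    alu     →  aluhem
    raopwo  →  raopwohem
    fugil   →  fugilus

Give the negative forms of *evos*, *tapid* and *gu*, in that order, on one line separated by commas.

evoskew, tapidus, guhem

The pattern is voicing of the final sound: -kew when the stem ends in a voiceless consonant (*koh*, *nous*); -us when the stem ends in a voiced consonant (*ponud*, *duliv*, *fugil*); -hem when the stem ends in a vowel (*alu*, *raopwo*).
Since the final sound of *evos* is /s/ (a voiceless consonant), it takes -kew, giving *evoskew*.
*tapid*: final sound = /d/, a voiced consonant → -us → *tapidus*.
*gu* — final sound /u/ (a vowel) → -hem → *guhem*.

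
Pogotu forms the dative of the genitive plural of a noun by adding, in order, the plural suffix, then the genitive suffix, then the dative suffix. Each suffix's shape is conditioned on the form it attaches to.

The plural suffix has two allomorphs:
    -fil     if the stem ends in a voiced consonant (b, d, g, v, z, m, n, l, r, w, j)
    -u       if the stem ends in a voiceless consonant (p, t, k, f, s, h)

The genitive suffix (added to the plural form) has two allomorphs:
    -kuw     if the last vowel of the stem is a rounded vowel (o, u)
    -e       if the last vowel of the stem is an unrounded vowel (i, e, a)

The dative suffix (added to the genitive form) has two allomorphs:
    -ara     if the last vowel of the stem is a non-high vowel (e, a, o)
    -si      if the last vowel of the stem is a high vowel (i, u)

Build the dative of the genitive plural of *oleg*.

olegfileara

*oleg*: final consonant = /g/, voiced → -fil → *olegfil*.
The plural form *olegfil*: last vowel = /i/, an unrounded vowel → -e → *olegfile*.
The genitive form *olegfile*: last vowel = /e/, a non-high vowel → -ara → *olegfileara*.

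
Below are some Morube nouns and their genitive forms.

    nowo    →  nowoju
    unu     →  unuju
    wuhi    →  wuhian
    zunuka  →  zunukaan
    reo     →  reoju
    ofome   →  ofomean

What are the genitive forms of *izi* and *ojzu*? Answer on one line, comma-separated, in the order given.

izian, ojzuju

Looking at the last vowel of each stem: -ju when the last vowel of the stem is a rounded vowel (*nowo*, *unu*, *reo*); -an when the last vowel of the stem is an unrounded vowel (*wuhi*, *zunuka*, *ofome*).
The last vowel of *izi* is /i/, which is an unrounded vowel, so the suffix is -an, giving *izian*.
The last vowel of *ojzu* is /u/, which is a rounded vowel, so the suffix is -ju, giving *ojzuju*.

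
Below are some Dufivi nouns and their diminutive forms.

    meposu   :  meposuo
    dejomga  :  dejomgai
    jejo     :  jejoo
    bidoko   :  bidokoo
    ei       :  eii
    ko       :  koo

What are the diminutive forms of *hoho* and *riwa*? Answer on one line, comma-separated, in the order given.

hohoo, riwai

Looking at the last vowel of each stem: -o when the last vowel of the stem is a rounded vowel (*meposu*, *jejo*, *bidoko*, *ko*); -i when the last vowel of the stem is an unrounded vowel (*dejomga*, *ei*).
The last vowel of *hoho* is /o/, which is a rounded vowel, so the suffix is -o, giving *hohoo*.
*riwa* — last vowel /a/ (an unrounded vowel) → -i → *riwai*.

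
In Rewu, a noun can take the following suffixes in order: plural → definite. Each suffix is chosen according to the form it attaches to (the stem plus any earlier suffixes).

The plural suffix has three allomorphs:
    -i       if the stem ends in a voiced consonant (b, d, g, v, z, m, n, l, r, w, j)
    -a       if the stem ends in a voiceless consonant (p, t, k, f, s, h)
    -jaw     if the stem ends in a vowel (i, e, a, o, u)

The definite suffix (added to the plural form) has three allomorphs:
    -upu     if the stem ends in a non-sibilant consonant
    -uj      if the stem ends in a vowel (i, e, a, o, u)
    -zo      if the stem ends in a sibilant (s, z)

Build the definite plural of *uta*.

Since the final sound of *uta* is /a/ (a vowel), it takes -jaw, giving *utajaw*.
Since the final sound of the plural form *utajaw* is /w/ (a non-sibilant consonant), it takes -upu, giving *utajawupu*.

utajawupu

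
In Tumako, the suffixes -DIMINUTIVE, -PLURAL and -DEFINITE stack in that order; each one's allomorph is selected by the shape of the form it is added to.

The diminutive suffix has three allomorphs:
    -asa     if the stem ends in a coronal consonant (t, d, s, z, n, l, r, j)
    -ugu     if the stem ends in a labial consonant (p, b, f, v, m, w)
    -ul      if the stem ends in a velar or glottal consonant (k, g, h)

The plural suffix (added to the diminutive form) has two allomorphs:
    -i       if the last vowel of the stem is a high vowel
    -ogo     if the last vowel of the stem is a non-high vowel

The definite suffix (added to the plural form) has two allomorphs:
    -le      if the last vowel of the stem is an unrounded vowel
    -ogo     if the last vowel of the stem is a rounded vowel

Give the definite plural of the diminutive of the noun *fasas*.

Since the final consonant of *fasas* is /s/ (coronal), it takes -asa, giving *fasasasa*.
The last vowel of the diminutive form *fasasasa* is /a/, which is a non-high vowel, so the plural suffix is -ogo, giving *fasasasaogo*.
The last vowel of the plural form *fasasasaogo* is /o/, which is a rounded vowel, so the definite suffix is -ogo, giving *fasasasaogoogo*.

fasasasaogoogo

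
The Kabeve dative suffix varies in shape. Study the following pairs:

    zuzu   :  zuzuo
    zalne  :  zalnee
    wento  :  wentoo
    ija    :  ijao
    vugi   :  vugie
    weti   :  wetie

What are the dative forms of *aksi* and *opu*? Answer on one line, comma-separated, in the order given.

aksie, opuo

The alternation tracks the last vowel of the stem — -e when the last vowel of the stem is a front vowel (*zalne*, *vugi*, *weti*); -o when the last vowel of the stem is a back vowel (*zuzu*, *wento*, *ija*).
The last vowel of *aksi* is /i/, which is a front vowel, so the suffix is -e, giving *aksie*.
*opu* — last vowel /u/ (a back vowel) → -o → *opuo*.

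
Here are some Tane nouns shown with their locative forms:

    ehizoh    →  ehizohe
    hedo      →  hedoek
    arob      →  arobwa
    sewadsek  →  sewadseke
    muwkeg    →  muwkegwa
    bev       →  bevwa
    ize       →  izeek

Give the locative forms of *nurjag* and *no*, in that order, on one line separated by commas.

The pattern is voicing of the final sound: -e when the stem ends in a voiceless consonant (*ehizoh*, *sewadsek*); -wa when the stem ends in a voiced consonant (*arob*, *muwkeg*, *bev*); -ek when the stem ends in a vowel (*hedo*, *ize*).
*nurjag* — final sound /g/ (a voiced consonant) → -wa → *nurjagwa*.
The final sound of *no* is /o/, which is a vowel, so the suffix is -ek, giving *noek*.

nurjagwa, noek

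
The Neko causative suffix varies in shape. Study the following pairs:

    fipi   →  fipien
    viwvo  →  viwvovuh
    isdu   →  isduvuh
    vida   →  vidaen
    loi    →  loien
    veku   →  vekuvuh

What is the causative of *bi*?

bien

Looking at the last vowel of each stem: -vuh when the last vowel of the stem is a rounded vowel (*viwvo*, *isdu*, *veku*); -en when the last vowel of the stem is an unrounded vowel (*fipi*, *vida*, *loi*).
*bi* — last vowel /i/ (an unrounded vowel) → -en → *bien*.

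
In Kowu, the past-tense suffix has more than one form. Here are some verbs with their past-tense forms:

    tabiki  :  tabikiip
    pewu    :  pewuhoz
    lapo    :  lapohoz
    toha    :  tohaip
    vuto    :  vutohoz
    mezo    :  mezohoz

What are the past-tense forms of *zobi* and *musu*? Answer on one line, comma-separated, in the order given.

zobiip, musuhoz

Looking at the last vowel of each stem: -hoz when the last vowel of the stem is a rounded vowel (*pewu*, *lapo*, *vuto*, *mezo*); -ip when the last vowel of the stem is an unrounded vowel (*tabiki*, *toha*).
The last vowel of *zobi* is /i/, which is an unrounded vowel, so the suffix is -ip, giving *zobiip*.
*musu* — last vowel /u/ (a rounded vowel) → -hoz → *musuhoz*.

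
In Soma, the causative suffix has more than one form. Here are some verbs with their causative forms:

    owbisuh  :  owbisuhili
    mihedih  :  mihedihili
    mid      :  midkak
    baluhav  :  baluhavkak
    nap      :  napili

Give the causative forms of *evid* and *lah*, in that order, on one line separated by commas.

The pattern is voicing of the final consonant: -ili when the stem ends in a voiceless consonant (*owbisuh*, *mihedih*, *nap*); -kak when the stem ends in a voiced consonant (*mid*, *baluhav*).
*evid*: final consonant = /d/, voiced → -kak → *evidkak*.
The final consonant of *lah* is /h/, which is voiceless, so the suffix is -ili, giving *lahili*.

evidkak, lahili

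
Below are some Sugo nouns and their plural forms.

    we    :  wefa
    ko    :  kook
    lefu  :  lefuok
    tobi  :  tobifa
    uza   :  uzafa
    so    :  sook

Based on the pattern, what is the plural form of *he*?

The pattern is rounding harmony: -ok when the last vowel of the stem is a rounded vowel (*ko*, *lefu*, *so*); -fa when the last vowel of the stem is an unrounded vowel (*we*, *tobi*, *uza*).
Since the last vowel of *he* is /e/ (an unrounded vowel), it takes -fa, giving *hefa*.

hefa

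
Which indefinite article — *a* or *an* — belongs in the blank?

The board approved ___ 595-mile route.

a

The indefinite article is chosen by the initial *sound* of the following word, not its spelling.
The number *595* is spoken "five hundred …", beginning with /faɪv/ — a consonant sound.
So the article is *a*: The board approved a 595-mile route.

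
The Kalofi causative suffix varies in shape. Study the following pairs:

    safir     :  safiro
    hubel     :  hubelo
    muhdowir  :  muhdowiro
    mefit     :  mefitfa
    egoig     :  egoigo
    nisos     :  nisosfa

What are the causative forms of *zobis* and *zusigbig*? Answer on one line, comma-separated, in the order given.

zobisfa, zusigbigo

Looking at the final consonant of each stem: -fa when the stem ends in a voiceless consonant (*mefit*, *nisos*); -o when the stem ends in a voiced consonant (*safir*, *hubel*, *muhdowir*, *egoig*).
*zobis* — final consonant /s/ (voiceless) → -fa → *zobisfa*.
*zusigbig*: final consonant = /g/, voiced → -o → *zusigbigo*.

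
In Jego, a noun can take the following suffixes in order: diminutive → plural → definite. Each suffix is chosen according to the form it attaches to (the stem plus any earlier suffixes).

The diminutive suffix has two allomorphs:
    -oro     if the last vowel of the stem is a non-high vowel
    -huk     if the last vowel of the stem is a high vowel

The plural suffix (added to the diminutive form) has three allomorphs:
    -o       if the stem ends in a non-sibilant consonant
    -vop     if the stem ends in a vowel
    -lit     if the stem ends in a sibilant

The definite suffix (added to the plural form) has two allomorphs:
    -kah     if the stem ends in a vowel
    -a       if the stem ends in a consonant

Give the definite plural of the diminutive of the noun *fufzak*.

fufzakorovopa

*fufzak*: last vowel = /a/, a non-high vowel → -oro → *fufzakoro*.
The diminutive form *fufzakoro*: final sound = /o/, a vowel → -vop → *fufzakorovop*.
Since the final sound of the plural form *fufzakorovop* is /p/ (a consonant), it takes -a, giving *fufzakorovopa*.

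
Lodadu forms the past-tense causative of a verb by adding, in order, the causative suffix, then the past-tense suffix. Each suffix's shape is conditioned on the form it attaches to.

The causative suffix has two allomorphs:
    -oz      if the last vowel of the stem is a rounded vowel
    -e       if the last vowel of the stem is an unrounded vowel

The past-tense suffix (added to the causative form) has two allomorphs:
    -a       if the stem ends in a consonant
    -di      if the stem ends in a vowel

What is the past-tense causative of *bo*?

The last vowel of *bo* is /o/, which is a rounded vowel, so the causative suffix is -oz, giving *booz*.
Since the final sound of the causative form *booz* is /z/ (a consonant), it takes -a, giving *booza*.

booza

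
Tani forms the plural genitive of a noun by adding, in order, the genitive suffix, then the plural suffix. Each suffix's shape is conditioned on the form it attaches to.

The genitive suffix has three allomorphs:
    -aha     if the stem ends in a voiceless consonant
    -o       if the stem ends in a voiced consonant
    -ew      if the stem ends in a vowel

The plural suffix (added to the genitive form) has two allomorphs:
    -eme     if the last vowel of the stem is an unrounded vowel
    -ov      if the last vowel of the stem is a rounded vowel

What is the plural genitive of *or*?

*or*: final sound = /r/, a voiced consonant → -o → *oro*.
The genitive form *oro*: last vowel = /o/, a rounded vowel → -ov → *oroov*.

oroov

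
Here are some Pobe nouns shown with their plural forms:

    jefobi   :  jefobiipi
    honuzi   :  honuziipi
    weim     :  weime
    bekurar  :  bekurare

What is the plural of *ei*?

The suffix is conditioned by the final sound: -e when the stem ends in a consonant (*weim*, *bekurar*); -ipi when the stem ends in a vowel (*jefobi*, *honuzi*).
*ei* — final sound /i/ (a vowel) → -ipi → *eiipi*.

eiipi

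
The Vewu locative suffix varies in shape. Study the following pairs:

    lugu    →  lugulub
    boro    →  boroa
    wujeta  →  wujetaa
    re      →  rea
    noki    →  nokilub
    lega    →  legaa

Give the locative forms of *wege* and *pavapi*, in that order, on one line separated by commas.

wegea, pavapilub

The pattern is height harmony: -lub when the last vowel of the stem is a high vowel (*lugu*, *noki*); -a when the last vowel of the stem is a non-high vowel (*boro*, *wujeta*, *re*, *lega*).
Since the last vowel of *wege* is /e/ (a non-high vowel), it takes -a, giving *wegea*.
Since the last vowel of *pavapi* is /i/ (a high vowel), it takes -lub, giving *pavapilub*.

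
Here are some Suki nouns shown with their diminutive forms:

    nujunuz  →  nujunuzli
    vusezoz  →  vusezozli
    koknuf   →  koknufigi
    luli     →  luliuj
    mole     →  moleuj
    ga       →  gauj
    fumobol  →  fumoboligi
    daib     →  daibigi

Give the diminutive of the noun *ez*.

ezli

The suffix is conditioned by the final sound: -li when the stem ends in a sibilant (*nujunuz*, *vusezoz*); -igi when the stem ends in a non-sibilant consonant (*koknuf*, *fumobol*, *daib*); -uj when the stem ends in a vowel (*luli*, *mole*, *ga*).
The final sound of *ez* is /z/, which is a sibilant, so the suffix is -li, giving *ezli*.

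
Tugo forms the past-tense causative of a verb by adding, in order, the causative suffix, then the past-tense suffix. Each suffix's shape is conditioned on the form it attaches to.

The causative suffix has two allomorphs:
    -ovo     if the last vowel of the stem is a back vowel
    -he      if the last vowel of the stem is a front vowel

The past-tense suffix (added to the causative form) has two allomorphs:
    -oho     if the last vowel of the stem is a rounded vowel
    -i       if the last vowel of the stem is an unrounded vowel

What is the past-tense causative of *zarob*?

zarobovooho

*zarob* — last vowel /o/ (a back vowel) → -ovo → *zarobovo*.
The last vowel of the causative form *zarobovo* is /o/, which is a rounded vowel, so the past-tense suffix is -oho, giving *zarobovooho*.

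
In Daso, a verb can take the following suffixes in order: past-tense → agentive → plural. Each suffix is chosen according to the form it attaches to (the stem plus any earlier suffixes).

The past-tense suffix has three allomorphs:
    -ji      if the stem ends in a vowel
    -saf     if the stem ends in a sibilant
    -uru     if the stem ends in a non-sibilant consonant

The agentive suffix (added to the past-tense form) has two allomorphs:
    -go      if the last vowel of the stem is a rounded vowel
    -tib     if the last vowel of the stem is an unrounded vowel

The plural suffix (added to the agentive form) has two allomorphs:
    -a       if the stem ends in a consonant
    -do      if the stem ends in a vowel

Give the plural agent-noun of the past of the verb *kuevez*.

kuevezsaftiba

The final sound of *kuevez* is /z/, which is a sibilant, so the past-tense suffix is -saf, giving *kuevezsaf*.
The past-tense form *kuevezsaf*: last vowel = /a/, an unrounded vowel → -tib → *kuevezsaftib*.
Since the final sound of the agentive form *kuevezsaftib* is /b/ (a consonant), it takes -a, giving *kuevezsaftiba*.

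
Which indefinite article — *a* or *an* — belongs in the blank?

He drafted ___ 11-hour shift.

The indefinite article is chosen by the initial *sound* of the following word, not its spelling.
The number *11* is spoken "eleven", beginning with /ɪˈlɛvən/ — a vowel sound.
So the article is *an*: He drafted an 11-hour shift.

an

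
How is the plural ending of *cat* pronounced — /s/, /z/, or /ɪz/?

The stem *cat* ends in a voiceless non-sibilant consonant.
The plural suffix surfaces as /ɪz/ after sibilants, /s/ after other voiceless consonants, and /z/ after other voiced sounds.
So the plural -s on *cat* is pronounced /s/.

/s/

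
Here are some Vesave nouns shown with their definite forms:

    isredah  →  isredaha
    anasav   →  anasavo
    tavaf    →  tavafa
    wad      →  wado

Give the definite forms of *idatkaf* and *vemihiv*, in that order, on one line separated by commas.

The alternation tracks the final consonant of the stem — -a when the stem ends in a voiceless consonant (*isredah*, *tavaf*); -o when the stem ends in a voiced consonant (*anasav*, *wad*).
Since the final consonant of *idatkaf* is /f/ (voiceless), it takes -a, giving *idatkafa*.
*vemihiv*: final consonant = /v/, voiced → -o → *vemihivo*.

idatkafa, vemihivo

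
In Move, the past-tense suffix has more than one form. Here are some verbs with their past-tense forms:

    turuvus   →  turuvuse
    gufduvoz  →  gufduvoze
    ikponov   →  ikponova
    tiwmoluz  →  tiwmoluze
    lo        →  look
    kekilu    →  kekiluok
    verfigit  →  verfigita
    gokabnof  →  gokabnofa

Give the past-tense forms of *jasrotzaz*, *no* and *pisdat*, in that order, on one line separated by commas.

The alternation tracks the final sound of the stem — -e when the stem ends in a sibilant (*turuvus*, *gufduvoz*, *tiwmoluz*); -a when the stem ends in a non-sibilant consonant (*ikponov*, *verfigit*, *gokabnof*); -ok when the stem ends in a vowel (*lo*, *kekilu*).
The final sound of *jasrotzaz* is /z/, which is a sibilant, so the suffix is -e, giving *jasrotzaze*.
*no* — final sound /o/ (a vowel) → -ok → *nook*.
*pisdat* — final sound /t/ (a non-sibilant consonant) → -a → *pisdata*.

jasrotzaze, nook, pisdata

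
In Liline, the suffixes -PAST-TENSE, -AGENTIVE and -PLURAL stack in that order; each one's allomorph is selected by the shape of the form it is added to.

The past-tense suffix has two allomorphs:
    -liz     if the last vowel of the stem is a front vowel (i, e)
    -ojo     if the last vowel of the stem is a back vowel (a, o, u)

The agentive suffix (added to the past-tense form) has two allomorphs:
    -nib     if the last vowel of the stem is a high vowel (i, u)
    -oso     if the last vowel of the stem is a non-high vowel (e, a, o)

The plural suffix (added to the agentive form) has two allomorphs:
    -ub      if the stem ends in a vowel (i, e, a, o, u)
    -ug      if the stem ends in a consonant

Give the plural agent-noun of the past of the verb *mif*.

*mif*: last vowel = /i/, a front vowel → -liz → *mifliz*.
Since the last vowel of the past-tense form *mifliz* is /i/ (a high vowel), it takes -nib, giving *mifliznib*.
The agentive form *mifliznib*: final sound = /b/, a consonant → -ug → *mifliznibug*.

mifliznibug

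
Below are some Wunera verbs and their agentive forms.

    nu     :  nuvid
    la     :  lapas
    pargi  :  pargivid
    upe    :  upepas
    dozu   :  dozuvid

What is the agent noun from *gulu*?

The suffix is conditioned by the last vowel: -vid when the last vowel of the stem is a high vowel (*nu*, *pargi*, *dozu*); -pas when the last vowel of the stem is a non-high vowel (*la*, *upe*).
The last vowel of *gulu* is /u/, which is a high vowel, so the suffix is -vid, giving *guluvid*.

guluvid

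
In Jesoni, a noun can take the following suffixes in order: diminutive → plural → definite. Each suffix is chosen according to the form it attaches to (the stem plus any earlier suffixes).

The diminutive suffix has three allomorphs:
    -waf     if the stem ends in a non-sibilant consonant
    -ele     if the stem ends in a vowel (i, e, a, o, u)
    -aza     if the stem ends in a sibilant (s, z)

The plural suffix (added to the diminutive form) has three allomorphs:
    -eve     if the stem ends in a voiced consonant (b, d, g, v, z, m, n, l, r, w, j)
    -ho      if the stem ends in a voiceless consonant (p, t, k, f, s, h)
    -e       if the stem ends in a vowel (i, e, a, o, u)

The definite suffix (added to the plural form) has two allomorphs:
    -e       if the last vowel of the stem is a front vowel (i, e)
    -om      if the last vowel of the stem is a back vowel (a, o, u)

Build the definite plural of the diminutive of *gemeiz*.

gemeizazaee

The final sound of *gemeiz* is /z/, which is a sibilant, so the diminutive suffix is -aza, giving *gemeizaza*.
The diminutive form *gemeizaza* — final sound /a/ (a vowel) → -e → *gemeizazae*.
The plural form *gemeizazae* — last vowel /e/ (a front vowel) → -e → *gemeizazaee*.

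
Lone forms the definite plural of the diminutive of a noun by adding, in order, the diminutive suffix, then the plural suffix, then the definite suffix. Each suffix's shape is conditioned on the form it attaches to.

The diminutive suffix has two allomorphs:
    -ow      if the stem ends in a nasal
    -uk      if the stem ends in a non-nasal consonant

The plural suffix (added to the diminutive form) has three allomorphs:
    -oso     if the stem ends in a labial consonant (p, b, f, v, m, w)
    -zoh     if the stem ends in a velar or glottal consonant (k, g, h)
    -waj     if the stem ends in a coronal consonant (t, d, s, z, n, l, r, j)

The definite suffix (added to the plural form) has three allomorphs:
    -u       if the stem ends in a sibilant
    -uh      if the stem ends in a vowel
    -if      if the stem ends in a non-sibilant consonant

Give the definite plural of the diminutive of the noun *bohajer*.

The final consonant of *bohajer* is /r/, which is non-nasal, so the diminutive suffix is -uk, giving *bohajeruk*.
The diminutive form *bohajeruk* — final consonant /k/ (velar/glottal) → -zoh → *bohajerukzoh*.
The plural form *bohajerukzoh*: final sound = /h/, a non-sibilant consonant → -if → *bohajerukzohif*.

bohajerukzohif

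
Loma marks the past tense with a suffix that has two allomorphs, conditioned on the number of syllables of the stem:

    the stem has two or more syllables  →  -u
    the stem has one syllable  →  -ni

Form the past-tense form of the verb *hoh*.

*hoh* has one syllable, so the suffix is -ni, giving *hohni*.

hohni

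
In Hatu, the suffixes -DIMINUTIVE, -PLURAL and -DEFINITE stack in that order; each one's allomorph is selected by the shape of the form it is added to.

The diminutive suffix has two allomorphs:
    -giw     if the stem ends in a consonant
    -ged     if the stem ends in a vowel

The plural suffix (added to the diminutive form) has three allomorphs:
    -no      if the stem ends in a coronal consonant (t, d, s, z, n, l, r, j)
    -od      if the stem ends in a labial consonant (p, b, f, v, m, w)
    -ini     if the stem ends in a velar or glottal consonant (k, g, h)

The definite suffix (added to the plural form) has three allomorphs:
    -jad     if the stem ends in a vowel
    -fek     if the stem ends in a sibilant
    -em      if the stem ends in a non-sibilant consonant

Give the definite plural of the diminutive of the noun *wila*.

wilagednojad

The final sound of *wila* is /a/, which is a vowel, so the diminutive suffix is -ged, giving *wilaged*.
Since the final consonant of the diminutive form *wilaged* is /d/ (coronal), it takes -no, giving *wilagedno*.
The plural form *wilagedno*: final sound = /o/, a vowel → -jad → *wilagednojad*.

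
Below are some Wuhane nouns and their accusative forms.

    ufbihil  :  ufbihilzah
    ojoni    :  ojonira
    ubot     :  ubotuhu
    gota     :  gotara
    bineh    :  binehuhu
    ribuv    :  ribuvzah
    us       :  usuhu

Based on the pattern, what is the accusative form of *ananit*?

ananituhu

Looking at the final sound of each stem: -uhu when the stem ends in a voiceless consonant (*ubot*, *bineh*, *us*); -zah when the stem ends in a voiced consonant (*ufbihil*, *ribuv*); -ra when the stem ends in a vowel (*ojoni*, *gota*).
*ananit* — final sound /t/ (a voiceless consonant) → -uhu → *ananituhu*.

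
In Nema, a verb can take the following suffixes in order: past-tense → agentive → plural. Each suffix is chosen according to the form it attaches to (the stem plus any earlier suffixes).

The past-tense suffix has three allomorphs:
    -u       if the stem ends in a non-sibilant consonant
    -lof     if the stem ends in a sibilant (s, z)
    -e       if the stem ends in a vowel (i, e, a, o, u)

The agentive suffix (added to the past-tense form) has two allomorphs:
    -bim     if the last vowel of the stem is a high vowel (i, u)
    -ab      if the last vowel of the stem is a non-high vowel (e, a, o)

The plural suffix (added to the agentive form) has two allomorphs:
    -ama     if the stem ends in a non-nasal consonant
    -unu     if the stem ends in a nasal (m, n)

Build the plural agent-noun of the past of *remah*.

remahubimunu

*remah*: final sound = /h/, a non-sibilant consonant → -u → *remahu*.
The last vowel of the past-tense form *remahu* is /u/, which is a high vowel, so the agentive suffix is -bim, giving *remahubim*.
The agentive form *remahubim*: final consonant = /m/, a nasal → -unu → *remahubimunu*.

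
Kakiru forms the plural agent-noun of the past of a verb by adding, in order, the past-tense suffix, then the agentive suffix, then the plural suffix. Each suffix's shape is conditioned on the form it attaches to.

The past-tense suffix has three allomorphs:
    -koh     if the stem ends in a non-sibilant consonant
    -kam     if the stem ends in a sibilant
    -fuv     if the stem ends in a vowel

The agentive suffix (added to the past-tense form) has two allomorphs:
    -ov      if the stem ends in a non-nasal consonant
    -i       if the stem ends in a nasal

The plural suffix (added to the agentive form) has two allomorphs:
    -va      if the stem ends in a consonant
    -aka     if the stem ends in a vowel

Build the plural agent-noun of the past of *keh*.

*keh* — final sound /h/ (a non-sibilant consonant) → -koh → *kehkoh*.
The final consonant of the past-tense form *kehkoh* is /h/, which is non-nasal, so the agentive suffix is -ov, giving *kehkohov*.
The final sound of the agentive form *kehkohov* is /v/, which is a consonant, so the plural suffix is -va, giving *kehkohovva*.

kehkohovva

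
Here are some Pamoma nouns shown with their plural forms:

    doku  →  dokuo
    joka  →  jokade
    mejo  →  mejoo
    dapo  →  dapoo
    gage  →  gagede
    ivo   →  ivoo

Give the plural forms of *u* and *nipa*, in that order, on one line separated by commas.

The alternation tracks the last vowel of the stem — -o when the last vowel of the stem is a rounded vowel (*doku*, *mejo*, *dapo*, *ivo*); -de when the last vowel of the stem is an unrounded vowel (*joka*, *gage*).
*u*: last vowel = /u/, a rounded vowel → -o → *uo*.
The last vowel of *nipa* is /a/, which is an unrounded vowel, so the suffix is -de, giving *nipade*.

uo, nipade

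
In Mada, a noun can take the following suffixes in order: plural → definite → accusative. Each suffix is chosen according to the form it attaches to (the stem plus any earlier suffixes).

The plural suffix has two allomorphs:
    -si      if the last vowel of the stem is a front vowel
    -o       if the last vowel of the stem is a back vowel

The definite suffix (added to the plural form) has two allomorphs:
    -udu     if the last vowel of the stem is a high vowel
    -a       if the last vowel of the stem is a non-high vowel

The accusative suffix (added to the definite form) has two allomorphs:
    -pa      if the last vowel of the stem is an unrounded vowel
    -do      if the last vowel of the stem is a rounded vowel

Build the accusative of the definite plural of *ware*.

waresiududo

*ware* — last vowel /e/ (a front vowel) → -si → *waresi*.
The plural form *waresi*: last vowel = /i/, a high vowel → -udu → *waresiudu*.
The last vowel of the definite form *waresiudu* is /u/, which is a rounded vowel, so the accusative suffix is -do, giving *waresiududo*.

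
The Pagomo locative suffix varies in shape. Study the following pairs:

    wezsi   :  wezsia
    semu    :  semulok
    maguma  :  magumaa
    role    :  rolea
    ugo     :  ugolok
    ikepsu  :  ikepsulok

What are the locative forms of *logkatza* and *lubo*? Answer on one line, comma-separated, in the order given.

logkatzaa, lubolok

The pattern is rounding harmony: -lok when the last vowel of the stem is a rounded vowel (*semu*, *ugo*, *ikepsu*); -a when the last vowel of the stem is an unrounded vowel (*wezsi*, *maguma*, *role*).
The last vowel of *logkatza* is /a/, which is an unrounded vowel, so the suffix is -a, giving *logkatzaa*.
The last vowel of *lubo* is /o/, which is a rounded vowel, so the suffix is -lok, giving *lubolok*.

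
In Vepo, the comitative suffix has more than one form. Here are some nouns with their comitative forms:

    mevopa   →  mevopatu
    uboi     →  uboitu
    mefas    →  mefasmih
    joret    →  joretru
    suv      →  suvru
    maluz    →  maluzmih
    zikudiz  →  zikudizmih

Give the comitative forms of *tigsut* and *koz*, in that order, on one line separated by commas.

Looking at the final sound of each stem: -mih when the stem ends in a sibilant (*mefas*, *maluz*, *zikudiz*); -ru when the stem ends in a non-sibilant consonant (*joret*, *suv*); -tu when the stem ends in a vowel (*mevopa*, *uboi*).
Since the final sound of *tigsut* is /t/ (a non-sibilant consonant), it takes -ru, giving *tigsutru*.
*koz* — final sound /z/ (a sibilant) → -mih → *kozmih*.

tigsutru, kozmih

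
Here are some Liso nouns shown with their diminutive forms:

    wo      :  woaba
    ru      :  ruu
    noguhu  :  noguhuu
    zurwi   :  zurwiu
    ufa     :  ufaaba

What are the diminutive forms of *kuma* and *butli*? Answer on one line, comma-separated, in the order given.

kumaaba, butliu

The pattern is height harmony: -u when the last vowel of the stem is a high vowel (*ru*, *noguhu*, *zurwi*); -aba when the last vowel of the stem is a non-high vowel (*wo*, *ufa*).
Since the last vowel of *kuma* is /a/ (a non-high vowel), it takes -aba, giving *kumaaba*.
*butli*: last vowel = /i/, a high vowel → -u → *butliu*.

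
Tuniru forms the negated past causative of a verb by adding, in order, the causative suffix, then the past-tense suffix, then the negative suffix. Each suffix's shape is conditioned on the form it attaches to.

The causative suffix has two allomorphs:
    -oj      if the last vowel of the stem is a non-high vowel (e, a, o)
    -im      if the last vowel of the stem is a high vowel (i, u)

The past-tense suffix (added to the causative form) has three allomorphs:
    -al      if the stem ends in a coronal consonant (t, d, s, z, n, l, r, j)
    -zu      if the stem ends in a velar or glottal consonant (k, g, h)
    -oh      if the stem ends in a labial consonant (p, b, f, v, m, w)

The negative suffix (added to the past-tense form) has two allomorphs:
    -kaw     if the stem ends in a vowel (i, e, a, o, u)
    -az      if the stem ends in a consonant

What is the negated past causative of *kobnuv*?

kobnuvimohaz

*kobnuv*: last vowel = /u/, a high vowel → -im → *kobnuvim*.
Since the final consonant of the causative form *kobnuvim* is /m/ (labial), it takes -oh, giving *kobnuvimoh*.
The past-tense form *kobnuvimoh* — final sound /h/ (a consonant) → -az → *kobnuvimohaz*.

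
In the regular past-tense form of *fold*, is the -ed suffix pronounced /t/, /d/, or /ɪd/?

The stem *fold* ends in /t/ or /d/.
The -ed suffix is realized as /ɪd/ after /t, d/; as /t/ after other voiceless consonants; and as /d/ after other voiced sounds.
So -ed on *fold* is pronounced /ɪd/.

/ɪd/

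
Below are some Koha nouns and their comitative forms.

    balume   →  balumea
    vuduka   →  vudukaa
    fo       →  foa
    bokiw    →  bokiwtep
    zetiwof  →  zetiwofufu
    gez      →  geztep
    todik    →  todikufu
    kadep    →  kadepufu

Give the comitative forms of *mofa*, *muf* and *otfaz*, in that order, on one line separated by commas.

The alternation tracks the final sound of the stem — -ufu when the stem ends in a voiceless consonant (*zetiwof*, *todik*, *kadep*); -tep when the stem ends in a voiced consonant (*bokiw*, *gez*); -a when the stem ends in a vowel (*balume*, *vuduka*, *fo*).
Since the final sound of *mofa* is /a/ (a vowel), it takes -a, giving *mofaa*.
*muf*: final sound = /f/, a voiceless consonant → -ufu → *mufufu*.
*otfaz*: final sound = /z/, a voiced consonant → -tep → *otfaztep*.

mofaa, mufufu, otfaztep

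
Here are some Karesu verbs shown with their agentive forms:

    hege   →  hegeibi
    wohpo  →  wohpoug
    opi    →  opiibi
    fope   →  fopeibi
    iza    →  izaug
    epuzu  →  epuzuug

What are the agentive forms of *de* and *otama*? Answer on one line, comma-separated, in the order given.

deibi, otamaug

The pattern is front/back vowel harmony: -ibi when the last vowel of the stem is a front vowel (*hege*, *opi*, *fope*); -ug when the last vowel of the stem is a back vowel (*wohpo*, *iza*, *epuzu*).
*de*: last vowel = /e/, a front vowel → -ibi → *deibi*.
The last vowel of *otama* is /a/, which is a back vowel, so the suffix is -ug, giving *otamaug*.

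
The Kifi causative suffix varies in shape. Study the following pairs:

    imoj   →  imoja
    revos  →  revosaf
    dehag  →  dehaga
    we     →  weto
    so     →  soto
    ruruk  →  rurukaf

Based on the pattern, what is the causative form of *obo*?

The alternation tracks the final sound of the stem — -af when the stem ends in a voiceless consonant (*revos*, *ruruk*); -a when the stem ends in a voiced consonant (*imoj*, *dehag*); -to when the stem ends in a vowel (*we*, *so*).
Since the final sound of *obo* is /o/ (a vowel), it takes -to, giving *oboto*.

oboto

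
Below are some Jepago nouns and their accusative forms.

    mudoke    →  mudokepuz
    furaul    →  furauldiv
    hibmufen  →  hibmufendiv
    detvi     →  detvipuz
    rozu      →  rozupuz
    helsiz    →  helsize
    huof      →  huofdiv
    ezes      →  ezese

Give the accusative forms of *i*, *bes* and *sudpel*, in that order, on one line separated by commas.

The suffix is conditioned by the final sound: -e when the stem ends in a sibilant (*helsiz*, *ezes*); -div when the stem ends in a non-sibilant consonant (*furaul*, *hibmufen*, *huof*); -puz when the stem ends in a vowel (*mudoke*, *detvi*, *rozu*).
The final sound of *i* is /i/, which is a vowel, so the suffix is -puz, giving *ipuz*.
The final sound of *bes* is /s/, which is a sibilant, so the suffix is -e, giving *bese*.
The final sound of *sudpel* is /l/, which is a non-sibilant consonant, so the suffix is -div, giving *sudpeldiv*.

ipuz, bese, sudpeldiv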